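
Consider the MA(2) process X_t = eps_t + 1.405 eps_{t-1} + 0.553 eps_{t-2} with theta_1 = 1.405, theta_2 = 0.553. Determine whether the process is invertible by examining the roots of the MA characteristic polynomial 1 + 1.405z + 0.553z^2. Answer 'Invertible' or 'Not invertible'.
\text{Invertible}

The MA(q) characteristic polynomial is P(z) = 1 + 1.405z + 0.553z^2.
Invertibility requires all roots to lie outside the unit circle, i.e. |z| > 1 for every root.
Set 1 + (1.405) z + (0.553) z^2 = 0, i.e. a z^2 + b z + c = 0 with a = 0.553, b = 1.405, c = 1.
Discriminant D = b^2 - 4ac = (1.405)^2 - 4*(0.553)*1 = 1.974025 - (2.212) = -0.237975.
D < 0, so the roots are the complex-conjugate pair z = (-b +/- i sqrt(-D)) / (2a) = -1.2703 +/- 0.4411i.
For a conjugate pair |z|^2 = z * conj(z) = (product of roots) = c/a = 1/(0.553) = 1.808318, so |z| = sqrt(1.808318) = 1.3447 for both roots.
Moduli of all roots: 1.3447, 1.3447.
All moduli strictly greater than 1? Yes.
Verdict: Invertible.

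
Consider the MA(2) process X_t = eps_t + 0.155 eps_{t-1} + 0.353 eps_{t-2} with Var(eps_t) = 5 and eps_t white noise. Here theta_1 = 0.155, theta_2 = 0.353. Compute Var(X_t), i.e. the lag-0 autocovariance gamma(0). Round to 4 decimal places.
\gamma(0) = 5.7432

For an MA(q) process X_t = eps_t + sum_i theta_i eps_{t-i} with
Var(eps_t) = sigma^2, the variance is
  gamma(0) = sigma^2 * (1 + sum_i theta_i^2).
  sum_i theta_i^2 = (0.155)^2 + (0.353)^2 = 0.024025 + 0.124609 = 0.148634.
  gamma(0) = 5 * (1 + 0.148634) = 5 * 1.148634 = 5.74317, which rounds to 5.7432.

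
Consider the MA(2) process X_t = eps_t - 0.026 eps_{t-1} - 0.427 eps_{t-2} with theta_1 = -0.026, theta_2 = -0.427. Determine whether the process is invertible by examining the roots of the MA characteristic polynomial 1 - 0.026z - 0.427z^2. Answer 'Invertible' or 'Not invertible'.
\text{Invertible}

The MA(q) characteristic polynomial is P(z) = 1 - 0.026z - 0.427z^2.
Invertibility requires all roots to lie outside the unit circle, i.e. |z| > 1 for every root.
Set 1 + (-0.026) z + (-0.427) z^2 = 0, i.e. a z^2 + b z + c = 0 with a = -0.427, b = -0.026, c = 1.
Discriminant D = b^2 - 4ac = (-0.026)^2 - 4*(-0.427)*1 = 0.000676 - (-1.708) = 1.708676.
D >= 0, so the roots are real: z = (-b +/- sqrt(D)) / (2a) = (0.026 +/- 1.307163) / (-0.854).
  z_1 = (0.026 + 1.307163) / (-0.854) = -1.5611,   |z_1| = 1.5611.
  z_2 = (0.026 - 1.307163) / (-0.854) = 1.5002,   |z_2| = 1.5002.
Moduli of all roots: 1.5611, 1.5002.
All moduli strictly greater than 1? Yes.
Verdict: Invertible.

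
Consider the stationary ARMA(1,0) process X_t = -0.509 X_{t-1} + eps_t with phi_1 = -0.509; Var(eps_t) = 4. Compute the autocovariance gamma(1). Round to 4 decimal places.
\gamma(1) = -2.7479

Multiply the model equation by X_{t-k} and take expectations. With theta_0 = psi_0 = 1 and psi_j the MA(infinity) weights, this gives
  gamma(k) - sum_i phi_i gamma(k-i) = c_k,
  c_k = sigma^2 * sum_{j=k..q} theta_j psi_{j-k}   (c_k = 0 for k > q),
using gamma(-m) = gamma(m).
Pure AR (q = 0): c_0 = sigma^2 = 4, c_k = 0 for k >= 1.
Equations for k = 0 and k = 1 (AR order 1):
  gamma(0) = phi_1 gamma(1) + c_0
  gamma(1) = phi_1 gamma(0) + c_1
Substituting the second into the first: gamma(0) (1 - phi_1^2) = c_0 + phi_1 c_1, so
  gamma(0) = c_0 / (1 - phi_1^2) = 4 / (1 - (-0.509)^2) = 4 / 0.740919 = 5.398701.
  gamma(1) = phi_1 gamma(0) = (-0.509)(5.398701) = -2.747939.
Therefore gamma(1) = -2.7479 (to 4 decimal places).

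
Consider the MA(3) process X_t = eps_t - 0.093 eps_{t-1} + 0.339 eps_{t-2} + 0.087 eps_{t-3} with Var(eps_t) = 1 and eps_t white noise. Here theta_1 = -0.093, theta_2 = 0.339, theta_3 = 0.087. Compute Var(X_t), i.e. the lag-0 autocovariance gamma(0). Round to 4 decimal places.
\gamma(0) = 1.1311

For an MA(q) process X_t = eps_t + sum_i theta_i eps_{t-i} with
Var(eps_t) = sigma^2, the variance is
  gamma(0) = sigma^2 * (1 + sum_i theta_i^2).
  sum_i theta_i^2 = (-0.093)^2 + (0.339)^2 + (0.087)^2 = 0.008649 + 0.114921 + 0.007569 = 0.131139.
  gamma(0) = 1 * (1 + 0.131139) = 1 * 1.131139 = 1.131139, which rounds to 1.1311.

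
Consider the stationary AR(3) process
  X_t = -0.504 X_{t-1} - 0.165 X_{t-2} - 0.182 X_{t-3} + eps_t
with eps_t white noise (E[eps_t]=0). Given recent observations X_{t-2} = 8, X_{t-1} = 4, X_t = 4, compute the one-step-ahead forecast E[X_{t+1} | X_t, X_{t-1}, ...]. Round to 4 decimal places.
E[X_{t+1} \mid \mathcal F_t] = -4.1320

For an AR(p) model X_t = c + sum_i phi_i X_{t-i} + eps_t, the
one-step-ahead conditional mean is
  E[X_{t+1} | X_t, ...] = c + sum_i phi_i X_{t+1-i}.
Substitute known values:
  E[X_{t+1} | ...] = (-0.504) * (4) + (-0.165) * (4) + (-0.182) * (8)
                   = -4.1320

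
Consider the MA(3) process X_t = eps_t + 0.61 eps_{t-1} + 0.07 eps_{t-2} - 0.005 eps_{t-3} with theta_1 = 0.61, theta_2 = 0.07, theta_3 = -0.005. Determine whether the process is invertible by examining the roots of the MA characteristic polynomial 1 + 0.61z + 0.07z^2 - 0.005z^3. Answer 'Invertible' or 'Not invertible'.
\text{Invertible}

The MA(q) characteristic polynomial is P(z) = 1 + 0.61z + 0.07z^2 - 0.005z^3.
Invertibility requires all roots to lie outside the unit circle, i.e. |z| > 1 for every root.
Degree 3: look for a simple real root z0 first, then factor out (1 - z/z0) and solve the remaining quadratic.
Testing z0 = -4: P(-4) = 1 + (0.61)(-4) + (0.07)(-4)^2 + (-0.005)(-4)^3
  = 1 + (-2.44) + (1.12) + (0.32) = 0.  So z_0 = -4 is a root, |z_0| = 4.
Divide out the factor (1 + 0.25 z) = (1 - z/z0) (since 1/z0 = -0.25):
  P(z) = (1 + 0.25 z)(1 + (0.36) z + (-0.02) z^2)
  [check: z-coef 0.36 - (-0.25) = 0.61; z^2-coef -0.02 - (-0.25)(0.36) = 0.07; z^3-coef -(-0.25)(-0.02) = -0.005.]
Remaining roots from the quadratic factor 1 + (0.36) z + (-0.02) z^2:
  Set 1 + (0.36) z + (-0.02) z^2 = 0, i.e. a z^2 + b z + c = 0 with a = -0.02, b = 0.36, c = 1.
  Discriminant D = b^2 - 4ac = (0.36)^2 - 4*(-0.02)*1 = 0.1296 - (-0.08) = 0.2096.
  D >= 0, so the roots are real: z = (-b +/- sqrt(D)) / (2a) = (-0.36 +/- 0.457821) / (-0.04).
    z_1 = (-0.36 + 0.457821) / (-0.04) = -2.4455,   |z_1| = 2.4455.
    z_2 = (-0.36 - 0.457821) / (-0.04) = 20.4455,   |z_2| = 20.4455.
Moduli of all roots: 4.0000, 2.4455, 20.4455.
All moduli strictly greater than 1? Yes.
Verdict: Invertible.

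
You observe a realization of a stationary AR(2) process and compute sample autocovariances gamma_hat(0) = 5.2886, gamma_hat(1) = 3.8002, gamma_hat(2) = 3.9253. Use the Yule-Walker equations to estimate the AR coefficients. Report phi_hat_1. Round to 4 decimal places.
\hat\phi_{1} = 0.3830

The Yule-Walker equations for an AR(p) process read, in matrix form,
  Gamma_p phi = r_p,   with   (Gamma_p)_{ij} = gamma(|i - j|),
                       (r_p)_i = gamma(i),   i,j = 1..p.
Substitute the sample gammas (Toeplitz matrix and right-hand side of size 2):
  Gamma_p = [[5.2886, 3.8002], [3.8002, 5.2886]]
  r_p     = [3.8002, 3.9253]
Written out:
  5.2886 phi_1 + 3.8002 phi_2 = 3.8002
  3.8002 phi_1 + 5.2886 phi_2 = 3.9253
Solve by Cramer's rule:
  det = gamma(0)^2 - gamma(1)^2 = (5.2886)^2 - (3.8002)^2 = 27.96928996 - 14.44152004 = 13.52776992
  phi_hat_1 = [gamma(1) gamma(0) - gamma(1) gamma(2)] / det = [(3.8002)(5.2886) - (3.8002)(3.9253)] / 13.52776992 = 5.18081266 / 13.52776992 = 0.383
  phi_hat_2 = [gamma(0) gamma(2) - gamma(1)^2] / det = [(5.2886)(3.9253) - (3.8002)^2] / 13.52776992 = 6.31782154 / 13.52776992 = 0.467
So phi_hat = [0.3830, 0.4670].
Therefore phi_hat_1 = 0.3830.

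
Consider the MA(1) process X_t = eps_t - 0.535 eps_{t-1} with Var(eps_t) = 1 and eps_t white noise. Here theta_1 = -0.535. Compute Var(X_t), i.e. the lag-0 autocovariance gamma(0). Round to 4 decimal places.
\gamma(0) = 1.2862

For an MA(q) process X_t = eps_t + sum_i theta_i eps_{t-i} with
Var(eps_t) = sigma^2, the variance is
  gamma(0) = sigma^2 * (1 + sum_i theta_i^2).
  sum_i theta_i^2 = (-0.535)^2 = 0.286225.
  gamma(0) = 1 * (1 + 0.286225) = 1 * 1.286225 = 1.286225, which rounds to 1.2862.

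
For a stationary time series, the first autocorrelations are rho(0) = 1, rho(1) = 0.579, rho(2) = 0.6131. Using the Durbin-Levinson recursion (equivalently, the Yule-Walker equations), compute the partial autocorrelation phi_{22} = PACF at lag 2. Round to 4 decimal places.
\phi_{22} = 0.4180

The PACF at lag k is phi_{kk}, the last component of the solution
to the Yule-Walker system G_k phi = r_k where
  (G_k)_{ij} = rho(|i - j|), (r_k)_i = rho(i), i,j = 1..k.
Equivalently, Durbin-Levinson gives phi_{kk} iteratively:
  phi_{11} = rho(1)
  phi_{kk} = [rho(k) - sum_{j=1..k-1} phi_{k-1,j} rho(k-j)]
            / [1 - sum_{j=1..k-1} phi_{k-1,j} rho(j)],
  phi_{k,j} = phi_{k-1,j} - phi_{kk} phi_{k-1,k-j},  j = 1..k-1.
Step k = 1:
  phi_11 = rho(1) = 0.579.
Step k = 2:
  phi_22 = [rho(2) - phi_11 rho(1)] / [1 - phi_11 rho(1)] = [0.6131 - (0.579)(0.579)] / [1 - (0.579)(0.579)]
         = 0.277859 / 0.664759 = 0.418.
Therefore phi_{22} = 0.4180.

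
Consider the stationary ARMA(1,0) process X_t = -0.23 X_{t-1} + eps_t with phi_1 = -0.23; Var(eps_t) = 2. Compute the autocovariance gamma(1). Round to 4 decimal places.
\gamma(1) = -0.4857

Multiply the model equation by X_{t-k} and take expectations. With theta_0 = psi_0 = 1 and psi_j the MA(infinity) weights, this gives
  gamma(k) - sum_i phi_i gamma(k-i) = c_k,
  c_k = sigma^2 * sum_{j=k..q} theta_j psi_{j-k}   (c_k = 0 for k > q),
using gamma(-m) = gamma(m).
Pure AR (q = 0): c_0 = sigma^2 = 2, c_k = 0 for k >= 1.
Equations for k = 0 and k = 1 (AR order 1):
  gamma(0) = phi_1 gamma(1) + c_0
  gamma(1) = phi_1 gamma(0) + c_1
Substituting the second into the first: gamma(0) (1 - phi_1^2) = c_0 + phi_1 c_1, so
  gamma(0) = c_0 / (1 - phi_1^2) = 2 / (1 - (-0.23)^2) = 2 / 0.9471 = 2.111709.
  gamma(1) = phi_1 gamma(0) = (-0.23)(2.111709) = -0.485693.
Therefore gamma(1) = -0.4857 (to 4 decimal places).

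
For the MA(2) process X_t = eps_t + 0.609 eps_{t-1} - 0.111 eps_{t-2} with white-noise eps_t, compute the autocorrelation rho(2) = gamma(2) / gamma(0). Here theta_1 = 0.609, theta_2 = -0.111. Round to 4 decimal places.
\rho(2) = -0.0802

For an MA(q) process with theta_0 = 1, the autocovariance is
  gamma(k) = sigma^2 * sum_{i=0..q-k} theta_i * theta_{i+k},
and rho(k) = gamma(k) / gamma(0). Sigma^2 cancels.
  numerator   = (1)*(-0.111) = -0.111.
  denominator = (1)^2 + (0.609)^2 + (-0.111)^2 = 1.383202.
  rho(2) = -0.111 / 1.383202 = -0.0802.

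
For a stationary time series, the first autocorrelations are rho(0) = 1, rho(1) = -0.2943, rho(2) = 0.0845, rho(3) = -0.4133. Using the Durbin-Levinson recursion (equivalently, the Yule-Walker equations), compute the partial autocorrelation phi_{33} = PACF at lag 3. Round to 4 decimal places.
\phi_{33} = -0.4259

The PACF at lag k is phi_{kk}, the last component of the solution
to the Yule-Walker system G_k phi = r_k where
  (G_k)_{ij} = rho(|i - j|), (r_k)_i = rho(i), i,j = 1..k.
Equivalently, Durbin-Levinson gives phi_{kk} iteratively:
  phi_{11} = rho(1)
  phi_{kk} = [rho(k) - sum_{j=1..k-1} phi_{k-1,j} rho(k-j)]
            / [1 - sum_{j=1..k-1} phi_{k-1,j} rho(j)],
  phi_{k,j} = phi_{k-1,j} - phi_{kk} phi_{k-1,k-j},  j = 1..k-1.
Step k = 1:
  phi_11 = rho(1) = -0.2943.
Step k = 2:
  phi_22 = [rho(2) - phi_11 rho(1)] / [1 - phi_11 rho(1)] = [0.0845 - (-0.2943)(-0.2943)] / [1 - (-0.2943)(-0.2943)]
         = -0.00211249 / 0.91338751 = -0.002313.
  Update: phi_21 = phi_11 - phi_22 phi_11 = -0.2943 - (-0.002313)(-0.2943) = -0.294981.
Step k = 3:
  phi_33 = [rho(3) - phi_21 rho(2) - phi_22 rho(1)] / [1 - phi_21 rho(1) - phi_22 rho(2)]
    numerator   = -0.4133 - (-0.294981)(0.0845) - (-0.002313)(-0.2943) = -0.38905479
    denominator = 1 - (-0.294981)(-0.2943) - (-0.002313)(0.0845) = 0.91338262
  phi_33 = -0.38905479 / 0.91338262 = -0.4259.
Therefore phi_{33} = -0.4259.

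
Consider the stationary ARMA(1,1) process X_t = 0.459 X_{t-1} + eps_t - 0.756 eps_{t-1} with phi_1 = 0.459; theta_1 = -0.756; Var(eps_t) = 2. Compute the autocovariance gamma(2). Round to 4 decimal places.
\gamma(2) = -0.2256

Multiply the model equation by X_{t-k} and take expectations. With theta_0 = psi_0 = 1 and psi_j the MA(infinity) weights, this gives
  gamma(k) - sum_i phi_i gamma(k-i) = c_k,
  c_k = sigma^2 * sum_{j=k..q} theta_j psi_{j-k}   (c_k = 0 for k > q),
using gamma(-m) = gamma(m).
psi-weights needed (psi_j = theta_j + sum_i phi_i psi_{j-i}):
  psi_1 = theta_1 + phi_1 = -0.756 + (0.459) = -0.297
Right-hand sides:
  c_0 = sigma^2 (1 + theta_1 psi_1) = 2 * (1 + (-0.756)(-0.297)) = 2 * 1.224532 = 2.449064
  c_1 = sigma^2 theta_1 = 2 * (-0.756) = -1.512
  c_2 = 0
Equations for k = 0 and k = 1 (AR order 1):
  gamma(0) = phi_1 gamma(1) + c_0
  gamma(1) = phi_1 gamma(0) + c_1
Substituting the second into the first: gamma(0) (1 - phi_1^2) = c_0 + phi_1 c_1, so
  gamma(0) = (c_0 + phi_1 c_1) / (1 - phi_1^2) = (2.449064 + (0.459)(-1.512)) / (1 - (0.459)^2) = 1.755056 / 0.789319 = 2.223507.
  gamma(1) = phi_1 gamma(0) + c_1 = (0.459)(2.223507) + (-1.512) = -0.49141.
For k = 2 (> q): gamma(2) = phi_1 gamma(1) = (0.459)(-0.49141) = -0.225557.
Therefore gamma(2) = -0.2256 (to 4 decimal places).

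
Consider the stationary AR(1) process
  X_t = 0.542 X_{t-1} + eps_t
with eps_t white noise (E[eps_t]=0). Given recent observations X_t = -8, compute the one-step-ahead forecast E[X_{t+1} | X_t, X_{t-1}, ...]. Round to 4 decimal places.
E[X_{t+1} \mid \mathcal F_t] = -4.3360

For an AR(p) model X_t = c + sum_i phi_i X_{t-i} + eps_t, the
one-step-ahead conditional mean is
  E[X_{t+1} | X_t, ...] = c + sum_i phi_i X_{t+1-i}.
Substitute known values:
  E[X_{t+1} | ...] = (0.542) * (-8)
                   = -4.3360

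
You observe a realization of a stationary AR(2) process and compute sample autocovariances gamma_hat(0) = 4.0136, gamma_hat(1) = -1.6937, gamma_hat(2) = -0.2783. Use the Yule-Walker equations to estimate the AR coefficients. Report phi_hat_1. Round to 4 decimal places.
\hat\phi_{1} = -0.5490

The Yule-Walker equations for an AR(p) process read, in matrix form,
  Gamma_p phi = r_p,   with   (Gamma_p)_{ij} = gamma(|i - j|),
                       (r_p)_i = gamma(i),   i,j = 1..p.
Substitute the sample gammas (Toeplitz matrix and right-hand side of size 2):
  Gamma_p = [[4.0136, -1.6937], [-1.6937, 4.0136]]
  r_p     = [-1.6937, -0.2783]
Written out:
  4.0136 phi_1 - 1.6937 phi_2 = -1.6937
  -1.6937 phi_1 + 4.0136 phi_2 = -0.2783
Solve by Cramer's rule:
  det = gamma(0)^2 - gamma(1)^2 = (4.0136)^2 - (-1.6937)^2 = 16.10898496 - 2.86861969 = 13.24036527
  phi_hat_1 = [gamma(1) gamma(0) - gamma(1) gamma(2)] / det = [(-1.6937)(4.0136) - (-1.6937)(-0.2783)] / 13.24036527 = -7.26919103 / 13.24036527 = -0.549
  phi_hat_2 = [gamma(0) gamma(2) - gamma(1)^2] / det = [(4.0136)(-0.2783) - (-1.6937)^2] / 13.24036527 = -3.98560457 / 13.24036527 = -0.301
So phi_hat = [-0.5490, -0.3010].
Therefore phi_hat_1 = -0.5490.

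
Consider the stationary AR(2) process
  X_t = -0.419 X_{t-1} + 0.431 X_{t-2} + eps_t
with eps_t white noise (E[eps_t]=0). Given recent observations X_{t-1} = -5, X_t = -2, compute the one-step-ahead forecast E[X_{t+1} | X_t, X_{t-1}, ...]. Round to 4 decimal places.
E[X_{t+1} \mid \mathcal F_t] = -1.3170

For an AR(p) model X_t = c + sum_i phi_i X_{t-i} + eps_t, the
one-step-ahead conditional mean is
  E[X_{t+1} | X_t, ...] = c + sum_i phi_i X_{t+1-i}.
Substitute known values:
  E[X_{t+1} | ...] = (-0.419) * (-2) + (0.431) * (-5)
                   = -1.3170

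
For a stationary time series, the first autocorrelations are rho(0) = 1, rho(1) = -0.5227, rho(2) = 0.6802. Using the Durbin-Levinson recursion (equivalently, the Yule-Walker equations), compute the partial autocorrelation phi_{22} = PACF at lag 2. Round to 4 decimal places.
\phi_{22} = 0.5600

The PACF at lag k is phi_{kk}, the last component of the solution
to the Yule-Walker system G_k phi = r_k where
  (G_k)_{ij} = rho(|i - j|), (r_k)_i = rho(i), i,j = 1..k.
Equivalently, Durbin-Levinson gives phi_{kk} iteratively:
  phi_{11} = rho(1)
  phi_{kk} = [rho(k) - sum_{j=1..k-1} phi_{k-1,j} rho(k-j)]
            / [1 - sum_{j=1..k-1} phi_{k-1,j} rho(j)],
  phi_{k,j} = phi_{k-1,j} - phi_{kk} phi_{k-1,k-j},  j = 1..k-1.
Step k = 1:
  phi_11 = rho(1) = -0.5227.
Step k = 2:
  phi_22 = [rho(2) - phi_11 rho(1)] / [1 - phi_11 rho(1)] = [0.6802 - (-0.5227)(-0.5227)] / [1 - (-0.5227)(-0.5227)]
         = 0.40698471 / 0.72678471 = 0.56.
Therefore phi_{22} = 0.5600.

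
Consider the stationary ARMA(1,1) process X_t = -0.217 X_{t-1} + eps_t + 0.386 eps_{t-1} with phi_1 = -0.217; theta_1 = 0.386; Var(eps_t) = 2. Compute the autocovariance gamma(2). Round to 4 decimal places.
\gamma(2) = -0.0705

Multiply the model equation by X_{t-k} and take expectations. With theta_0 = psi_0 = 1 and psi_j the MA(infinity) weights, this gives
  gamma(k) - sum_i phi_i gamma(k-i) = c_k,
  c_k = sigma^2 * sum_{j=k..q} theta_j psi_{j-k}   (c_k = 0 for k > q),
using gamma(-m) = gamma(m).
psi-weights needed (psi_j = theta_j + sum_i phi_i psi_{j-i}):
  psi_1 = theta_1 + phi_1 = 0.386 + (-0.217) = 0.169
Right-hand sides:
  c_0 = sigma^2 (1 + theta_1 psi_1) = 2 * (1 + (0.386)(0.169)) = 2 * 1.065234 = 2.130468
  c_1 = sigma^2 theta_1 = 2 * (0.386) = 0.772
  c_2 = 0
Equations for k = 0 and k = 1 (AR order 1):
  gamma(0) = phi_1 gamma(1) + c_0
  gamma(1) = phi_1 gamma(0) + c_1
Substituting the second into the first: gamma(0) (1 - phi_1^2) = c_0 + phi_1 c_1, so
  gamma(0) = (c_0 + phi_1 c_1) / (1 - phi_1^2) = (2.130468 + (-0.217)(0.772)) / (1 - (-0.217)^2) = 1.962944 / 0.952911 = 2.059945.
  gamma(1) = phi_1 gamma(0) + c_1 = (-0.217)(2.059945) + (0.772) = 0.324992.
For k = 2 (> q): gamma(2) = phi_1 gamma(1) = (-0.217)(0.324992) = -0.070523.
Therefore gamma(2) = -0.0705 (to 4 decimal places).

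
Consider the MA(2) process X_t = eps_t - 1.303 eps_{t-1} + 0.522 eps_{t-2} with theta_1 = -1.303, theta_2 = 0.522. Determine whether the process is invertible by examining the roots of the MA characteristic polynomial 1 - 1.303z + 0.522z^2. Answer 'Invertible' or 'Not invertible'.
\text{Invertible}

The MA(q) characteristic polynomial is P(z) = 1 - 1.303z + 0.522z^2.
Invertibility requires all roots to lie outside the unit circle, i.e. |z| > 1 for every root.
Set 1 + (-1.303) z + (0.522) z^2 = 0, i.e. a z^2 + b z + c = 0 with a = 0.522, b = -1.303, c = 1.
Discriminant D = b^2 - 4ac = (-1.303)^2 - 4*(0.522)*1 = 1.697809 - (2.088) = -0.390191.
D < 0, so the roots are the complex-conjugate pair z = (-b +/- i sqrt(-D)) / (2a) = 1.2481 +/- 0.5983i.
For a conjugate pair |z|^2 = z * conj(z) = (product of roots) = c/a = 1/(0.522) = 1.915709, so |z| = sqrt(1.915709) = 1.3841 for both roots.
Moduli of all roots: 1.3841, 1.3841.
All moduli strictly greater than 1? Yes.
Verdict: Invertible.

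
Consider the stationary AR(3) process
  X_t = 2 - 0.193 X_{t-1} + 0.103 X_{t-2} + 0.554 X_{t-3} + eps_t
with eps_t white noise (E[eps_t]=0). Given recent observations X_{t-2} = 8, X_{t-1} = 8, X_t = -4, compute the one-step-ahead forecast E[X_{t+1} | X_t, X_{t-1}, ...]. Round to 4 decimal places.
E[X_{t+1} \mid \mathcal F_t] = 8.0280

For an AR(p) model X_t = c + sum_i phi_i X_{t-i} + eps_t, the
one-step-ahead conditional mean is
  E[X_{t+1} | X_t, ...] = c + sum_i phi_i X_{t+1-i}.
Substitute known values:
  E[X_{t+1} | ...] = 2 + (-0.193) * (-4) + (0.103) * (8) + (0.554) * (8)
                   = 8.0280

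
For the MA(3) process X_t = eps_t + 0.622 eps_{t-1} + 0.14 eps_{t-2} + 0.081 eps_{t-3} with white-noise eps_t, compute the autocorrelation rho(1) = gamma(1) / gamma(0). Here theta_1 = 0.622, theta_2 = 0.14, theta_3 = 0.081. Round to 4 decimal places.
\rho(1) = 0.5098

For an MA(q) process with theta_0 = 1, the autocovariance is
  gamma(k) = sigma^2 * sum_{i=0..q-k} theta_i * theta_{i+k},
and rho(k) = gamma(k) / gamma(0). Sigma^2 cancels.
  numerator   = (1)*(0.622) + (0.622)*(0.14) + (0.14)*(0.081) = 0.72042.
  denominator = (1)^2 + (0.622)^2 + (0.14)^2 + (0.081)^2 = 1.413045.
  rho(1) = 0.72042 / 1.413045 = 0.5098.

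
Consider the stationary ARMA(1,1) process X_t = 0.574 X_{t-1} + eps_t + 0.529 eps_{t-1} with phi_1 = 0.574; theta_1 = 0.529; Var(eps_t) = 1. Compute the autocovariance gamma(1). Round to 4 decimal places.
\gamma(1) = 2.1445

Multiply the model equation by X_{t-k} and take expectations. With theta_0 = psi_0 = 1 and psi_j the MA(infinity) weights, this gives
  gamma(k) - sum_i phi_i gamma(k-i) = c_k,
  c_k = sigma^2 * sum_{j=k..q} theta_j psi_{j-k}   (c_k = 0 for k > q),
using gamma(-m) = gamma(m).
psi-weights needed (psi_j = theta_j + sum_i phi_i psi_{j-i}):
  psi_1 = theta_1 + phi_1 = 0.529 + (0.574) = 1.103
Right-hand sides:
  c_0 = sigma^2 (1 + theta_1 psi_1) = 1 * (1 + (0.529)(1.103)) = 1 * 1.583487 = 1.583487
  c_1 = sigma^2 theta_1 = 1 * (0.529) = 0.529
  c_2 = 0
Equations for k = 0 and k = 1 (AR order 1):
  gamma(0) = phi_1 gamma(1) + c_0
  gamma(1) = phi_1 gamma(0) + c_1
Substituting the second into the first: gamma(0) (1 - phi_1^2) = c_0 + phi_1 c_1, so
  gamma(0) = (c_0 + phi_1 c_1) / (1 - phi_1^2) = (1.583487 + (0.574)(0.529)) / (1 - (0.574)^2) = 1.887133 / 0.670524 = 2.814415.
  gamma(1) = phi_1 gamma(0) + c_1 = (0.574)(2.814415) + (0.529) = 2.144474.
Therefore gamma(1) = 2.1445 (to 4 decimal places).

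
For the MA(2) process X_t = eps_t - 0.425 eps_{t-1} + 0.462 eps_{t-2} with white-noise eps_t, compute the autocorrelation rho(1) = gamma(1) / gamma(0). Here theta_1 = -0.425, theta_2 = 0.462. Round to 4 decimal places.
\rho(1) = -0.4457

For an MA(q) process with theta_0 = 1, the autocovariance is
  gamma(k) = sigma^2 * sum_{i=0..q-k} theta_i * theta_{i+k},
and rho(k) = gamma(k) / gamma(0). Sigma^2 cancels.
  numerator   = (1)*(-0.425) + (-0.425)*(0.462) = -0.62135.
  denominator = (1)^2 + (-0.425)^2 + (0.462)^2 = 1.394069.
  rho(1) = -0.62135 / 1.394069 = -0.4457.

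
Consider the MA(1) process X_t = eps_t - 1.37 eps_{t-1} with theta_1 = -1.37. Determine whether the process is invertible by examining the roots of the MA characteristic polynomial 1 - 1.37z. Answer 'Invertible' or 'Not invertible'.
\text{Not invertible}

The MA(q) characteristic polynomial is P(z) = 1 - 1.37z.
Invertibility requires all roots to lie outside the unit circle, i.e. |z| > 1 for every root.
This is linear in z: 1 + (-1.37) z = 0  =>  z = -1/(-1.37) = 0.729927,  |z| = 0.729927.
Moduli of all roots: 0.7299.
All moduli strictly greater than 1? No.
Verdict: Not invertible.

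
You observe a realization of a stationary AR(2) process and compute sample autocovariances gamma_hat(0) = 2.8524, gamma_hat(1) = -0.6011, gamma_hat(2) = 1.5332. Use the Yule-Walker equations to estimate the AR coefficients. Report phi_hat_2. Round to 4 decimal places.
\hat\phi_{2} = 0.5160

The Yule-Walker equations for an AR(p) process read, in matrix form,
  Gamma_p phi = r_p,   with   (Gamma_p)_{ij} = gamma(|i - j|),
                       (r_p)_i = gamma(i),   i,j = 1..p.
Substitute the sample gammas (Toeplitz matrix and right-hand side of size 2):
  Gamma_p = [[2.8524, -0.6011], [-0.6011, 2.8524]]
  r_p     = [-0.6011, 1.5332]
Written out:
  2.8524 phi_1 - 0.6011 phi_2 = -0.6011
  -0.6011 phi_1 + 2.8524 phi_2 = 1.5332
Solve by Cramer's rule:
  det = gamma(0)^2 - gamma(1)^2 = (2.8524)^2 - (-0.6011)^2 = 8.13618576 - 0.36132121 = 7.77486455
  phi_hat_1 = [gamma(1) gamma(0) - gamma(1) gamma(2)] / det = [(-0.6011)(2.8524) - (-0.6011)(1.5332)] / 7.77486455 = -0.79297112 / 7.77486455 = -0.102
  phi_hat_2 = [gamma(0) gamma(2) - gamma(1)^2] / det = [(2.8524)(1.5332) - (-0.6011)^2] / 7.77486455 = 4.01197847 / 7.77486455 = 0.516
So phi_hat = [-0.1020, 0.5160].
Therefore phi_hat_2 = 0.5160.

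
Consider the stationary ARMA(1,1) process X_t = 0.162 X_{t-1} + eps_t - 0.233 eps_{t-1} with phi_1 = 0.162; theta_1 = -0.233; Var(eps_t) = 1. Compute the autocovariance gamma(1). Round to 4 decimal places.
\gamma(1) = -0.0702

Multiply the model equation by X_{t-k} and take expectations. With theta_0 = psi_0 = 1 and psi_j the MA(infinity) weights, this gives
  gamma(k) - sum_i phi_i gamma(k-i) = c_k,
  c_k = sigma^2 * sum_{j=k..q} theta_j psi_{j-k}   (c_k = 0 for k > q),
using gamma(-m) = gamma(m).
psi-weights needed (psi_j = theta_j + sum_i phi_i psi_{j-i}):
  psi_1 = theta_1 + phi_1 = -0.233 + (0.162) = -0.071
Right-hand sides:
  c_0 = sigma^2 (1 + theta_1 psi_1) = 1 * (1 + (-0.233)(-0.071)) = 1 * 1.016543 = 1.016543
  c_1 = sigma^2 theta_1 = 1 * (-0.233) = -0.233
  c_2 = 0
Equations for k = 0 and k = 1 (AR order 1):
  gamma(0) = phi_1 gamma(1) + c_0
  gamma(1) = phi_1 gamma(0) + c_1
Substituting the second into the first: gamma(0) (1 - phi_1^2) = c_0 + phi_1 c_1, so
  gamma(0) = (c_0 + phi_1 c_1) / (1 - phi_1^2) = (1.016543 + (0.162)(-0.233)) / (1 - (0.162)^2) = 0.978797 / 0.973756 = 1.005177.
  gamma(1) = phi_1 gamma(0) + c_1 = (0.162)(1.005177) + (-0.233) = -0.070161.
Therefore gamma(1) = -0.0702 (to 4 decimal places).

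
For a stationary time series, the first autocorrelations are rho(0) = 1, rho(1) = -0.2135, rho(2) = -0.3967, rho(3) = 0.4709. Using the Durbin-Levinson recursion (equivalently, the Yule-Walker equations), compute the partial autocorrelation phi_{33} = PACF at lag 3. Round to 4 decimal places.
\phi_{33} = 0.3309

The PACF at lag k is phi_{kk}, the last component of the solution
to the Yule-Walker system G_k phi = r_k where
  (G_k)_{ij} = rho(|i - j|), (r_k)_i = rho(i), i,j = 1..k.
Equivalently, Durbin-Levinson gives phi_{kk} iteratively:
  phi_{11} = rho(1)
  phi_{kk} = [rho(k) - sum_{j=1..k-1} phi_{k-1,j} rho(k-j)]
            / [1 - sum_{j=1..k-1} phi_{k-1,j} rho(j)],
  phi_{k,j} = phi_{k-1,j} - phi_{kk} phi_{k-1,k-j},  j = 1..k-1.
Step k = 1:
  phi_11 = rho(1) = -0.2135.
Step k = 2:
  phi_22 = [rho(2) - phi_11 rho(1)] / [1 - phi_11 rho(1)] = [-0.3967 - (-0.2135)(-0.2135)] / [1 - (-0.2135)(-0.2135)]
         = -0.44228225 / 0.95441775 = -0.463405.
  Update: phi_21 = phi_11 - phi_22 phi_11 = -0.2135 - (-0.463405)(-0.2135) = -0.312437.
Step k = 3:
  phi_33 = [rho(3) - phi_21 rho(2) - phi_22 rho(1)] / [1 - phi_21 rho(1) - phi_22 rho(2)]
    numerator   = 0.4709 - (-0.312437)(-0.3967) - (-0.463405)(-0.2135) = 0.2480192
    denominator = 1 - (-0.312437)(-0.2135) - (-0.463405)(-0.3967) = 0.74946181
  phi_33 = 0.2480192 / 0.74946181 = 0.3309.
Therefore phi_{33} = 0.3309.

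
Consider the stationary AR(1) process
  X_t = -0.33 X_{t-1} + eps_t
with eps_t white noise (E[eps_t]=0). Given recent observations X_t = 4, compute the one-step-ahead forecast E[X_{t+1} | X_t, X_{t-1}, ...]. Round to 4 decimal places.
E[X_{t+1} \mid \mathcal F_t] = -1.3200

For an AR(p) model X_t = c + sum_i phi_i X_{t-i} + eps_t, the
one-step-ahead conditional mean is
  E[X_{t+1} | X_t, ...] = c + sum_i phi_i X_{t+1-i}.
Substitute known values:
  E[X_{t+1} | ...] = (-0.33) * (4)
                   = -1.3200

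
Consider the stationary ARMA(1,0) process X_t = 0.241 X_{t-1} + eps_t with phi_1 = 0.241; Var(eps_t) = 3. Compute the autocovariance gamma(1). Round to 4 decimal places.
\gamma(1) = 0.7676

Multiply the model equation by X_{t-k} and take expectations. With theta_0 = psi_0 = 1 and psi_j the MA(infinity) weights, this gives
  gamma(k) - sum_i phi_i gamma(k-i) = c_k,
  c_k = sigma^2 * sum_{j=k..q} theta_j psi_{j-k}   (c_k = 0 for k > q),
using gamma(-m) = gamma(m).
Pure AR (q = 0): c_0 = sigma^2 = 3, c_k = 0 for k >= 1.
Equations for k = 0 and k = 1 (AR order 1):
  gamma(0) = phi_1 gamma(1) + c_0
  gamma(1) = phi_1 gamma(0) + c_1
Substituting the second into the first: gamma(0) (1 - phi_1^2) = c_0 + phi_1 c_1, so
  gamma(0) = c_0 / (1 - phi_1^2) = 3 / (1 - (0.241)^2) = 3 / 0.941919 = 3.184987.
  gamma(1) = phi_1 gamma(0) = (0.241)(3.184987) = 0.767582.
Therefore gamma(1) = 0.7676 (to 4 decimal places).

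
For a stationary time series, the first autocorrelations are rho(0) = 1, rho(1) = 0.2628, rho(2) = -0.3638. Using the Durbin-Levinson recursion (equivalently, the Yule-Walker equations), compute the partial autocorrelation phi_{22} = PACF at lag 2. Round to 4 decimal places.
\phi_{22} = -0.4650

The PACF at lag k is phi_{kk}, the last component of the solution
to the Yule-Walker system G_k phi = r_k where
  (G_k)_{ij} = rho(|i - j|), (r_k)_i = rho(i), i,j = 1..k.
Equivalently, Durbin-Levinson gives phi_{kk} iteratively:
  phi_{11} = rho(1)
  phi_{kk} = [rho(k) - sum_{j=1..k-1} phi_{k-1,j} rho(k-j)]
            / [1 - sum_{j=1..k-1} phi_{k-1,j} rho(j)],
  phi_{k,j} = phi_{k-1,j} - phi_{kk} phi_{k-1,k-j},  j = 1..k-1.
Step k = 1:
  phi_11 = rho(1) = 0.2628.
Step k = 2:
  phi_22 = [rho(2) - phi_11 rho(1)] / [1 - phi_11 rho(1)] = [-0.3638 - (0.2628)(0.2628)] / [1 - (0.2628)(0.2628)]
         = -0.43286384 / 0.93093616 = -0.465.
Therefore phi_{22} = -0.4650.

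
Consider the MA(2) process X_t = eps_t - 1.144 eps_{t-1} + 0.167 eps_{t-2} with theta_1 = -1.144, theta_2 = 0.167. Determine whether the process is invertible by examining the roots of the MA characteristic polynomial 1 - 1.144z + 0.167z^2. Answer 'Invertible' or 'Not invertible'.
\text{Invertible}

The MA(q) characteristic polynomial is P(z) = 1 - 1.144z + 0.167z^2.
Invertibility requires all roots to lie outside the unit circle, i.e. |z| > 1 for every root.
Set 1 + (-1.144) z + (0.167) z^2 = 0, i.e. a z^2 + b z + c = 0 with a = 0.167, b = -1.144, c = 1.
Discriminant D = b^2 - 4ac = (-1.144)^2 - 4*(0.167)*1 = 1.308736 - (0.668) = 0.640736.
D >= 0, so the roots are real: z = (-b +/- sqrt(D)) / (2a) = (1.144 +/- 0.80046) / (0.334).
  z_1 = (1.144 + 0.80046) / (0.334) = 5.8217,   |z_1| = 5.8217.
  z_2 = (1.144 - 0.80046) / (0.334) = 1.0286,   |z_2| = 1.0286.
Moduli of all roots: 5.8217, 1.0286.
All moduli strictly greater than 1? Yes.
Verdict: Invertible.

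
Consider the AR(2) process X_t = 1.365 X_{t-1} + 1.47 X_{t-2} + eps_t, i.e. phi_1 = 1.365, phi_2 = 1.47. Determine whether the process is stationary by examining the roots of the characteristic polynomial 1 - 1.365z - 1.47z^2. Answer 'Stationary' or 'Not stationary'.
\text{Not stationary}

The AR(p) characteristic polynomial is P(z) = 1 - 1.365z - 1.47z^2.
Stationarity requires all roots to lie outside the unit circle, i.e. |z| > 1 for every root.
Set 1 + (-1.365) z + (-1.47) z^2 = 0, i.e. a z^2 + b z + c = 0 with a = -1.47, b = -1.365, c = 1.
Discriminant D = b^2 - 4ac = (-1.365)^2 - 4*(-1.47)*1 = 1.863225 - (-5.88) = 7.743225.
D >= 0, so the roots are real: z = (-b +/- sqrt(D)) / (2a) = (1.365 +/- 2.782665) / (-2.94).
  z_1 = (1.365 + 2.782665) / (-2.94) = -1.4108,   |z_1| = 1.4108.
  z_2 = (1.365 - 2.782665) / (-2.94) = 0.4822,   |z_2| = 0.4822.
Moduli of all roots: 1.4108, 0.4822.
All moduli strictly greater than 1? No.
Verdict: Not stationary.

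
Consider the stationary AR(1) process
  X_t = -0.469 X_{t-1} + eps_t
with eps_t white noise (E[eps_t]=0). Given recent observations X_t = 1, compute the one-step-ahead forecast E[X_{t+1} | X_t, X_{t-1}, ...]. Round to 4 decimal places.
E[X_{t+1} \mid \mathcal F_t] = -0.4690

For an AR(p) model X_t = c + sum_i phi_i X_{t-i} + eps_t, the
one-step-ahead conditional mean is
  E[X_{t+1} | X_t, ...] = c + sum_i phi_i X_{t+1-i}.
Substitute known values:
  E[X_{t+1} | ...] = (-0.469) * (1)
                   = -0.4690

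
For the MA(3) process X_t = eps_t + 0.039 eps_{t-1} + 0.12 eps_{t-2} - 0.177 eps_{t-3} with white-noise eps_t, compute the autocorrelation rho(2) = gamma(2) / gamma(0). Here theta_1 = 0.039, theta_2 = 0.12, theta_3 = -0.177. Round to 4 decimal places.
\rho(2) = 0.1080

For an MA(q) process with theta_0 = 1, the autocovariance is
  gamma(k) = sigma^2 * sum_{i=0..q-k} theta_i * theta_{i+k},
and rho(k) = gamma(k) / gamma(0). Sigma^2 cancels.
  numerator   = (1)*(0.12) + (0.039)*(-0.177) = 0.113097.
  denominator = (1)^2 + (0.039)^2 + (0.12)^2 + (-0.177)^2 = 1.04725.
  rho(2) = 0.113097 / 1.04725 = 0.1080.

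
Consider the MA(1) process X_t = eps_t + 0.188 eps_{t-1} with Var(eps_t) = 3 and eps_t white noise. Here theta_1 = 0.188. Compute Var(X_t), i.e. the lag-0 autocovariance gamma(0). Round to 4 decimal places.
\gamma(0) = 3.1060

For an MA(q) process X_t = eps_t + sum_i theta_i eps_{t-i} with
Var(eps_t) = sigma^2, the variance is
  gamma(0) = sigma^2 * (1 + sum_i theta_i^2).
  sum_i theta_i^2 = (0.188)^2 = 0.035344.
  gamma(0) = 3 * (1 + 0.035344) = 3 * 1.035344 = 3.106032, which rounds to 3.1060.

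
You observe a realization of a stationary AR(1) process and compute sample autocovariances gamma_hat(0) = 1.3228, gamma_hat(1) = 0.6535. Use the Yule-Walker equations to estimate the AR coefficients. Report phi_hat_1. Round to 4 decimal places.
\hat\phi_{1} = 0.4940

The Yule-Walker equations for an AR(p) process read, in matrix form,
  Gamma_p phi = r_p,   with   (Gamma_p)_{ij} = gamma(|i - j|),
                       (r_p)_i = gamma(i),   i,j = 1..p.
Substitute the sample gammas (Toeplitz matrix and right-hand side of size 1):
  Gamma_p = [[1.3228]]
  r_p     = [0.6535]
With p = 1 this is the single equation gamma(0) phi_1 = gamma(1):
  phi_hat_1 = gamma(1) / gamma(0) = 0.6535 / 1.3228 = 0.4940.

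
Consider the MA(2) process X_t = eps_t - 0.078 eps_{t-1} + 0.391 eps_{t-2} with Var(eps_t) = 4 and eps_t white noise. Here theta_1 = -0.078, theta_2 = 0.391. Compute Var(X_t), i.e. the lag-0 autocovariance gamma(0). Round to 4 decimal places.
\gamma(0) = 4.6359

For an MA(q) process X_t = eps_t + sum_i theta_i eps_{t-i} with
Var(eps_t) = sigma^2, the variance is
  gamma(0) = sigma^2 * (1 + sum_i theta_i^2).
  sum_i theta_i^2 = (-0.078)^2 + (0.391)^2 = 0.006084 + 0.152881 = 0.158965.
  gamma(0) = 4 * (1 + 0.158965) = 4 * 1.158965 = 4.63586, which rounds to 4.6359.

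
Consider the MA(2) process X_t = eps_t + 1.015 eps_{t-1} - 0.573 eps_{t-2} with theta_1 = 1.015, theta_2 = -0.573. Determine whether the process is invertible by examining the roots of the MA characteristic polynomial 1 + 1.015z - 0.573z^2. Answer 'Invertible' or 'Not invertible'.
\text{Not invertible}

The MA(q) characteristic polynomial is P(z) = 1 + 1.015z - 0.573z^2.
Invertibility requires all roots to lie outside the unit circle, i.e. |z| > 1 for every root.
Set 1 + (1.015) z + (-0.573) z^2 = 0, i.e. a z^2 + b z + c = 0 with a = -0.573, b = 1.015, c = 1.
Discriminant D = b^2 - 4ac = (1.015)^2 - 4*(-0.573)*1 = 1.030225 - (-2.292) = 3.322225.
D >= 0, so the roots are real: z = (-b +/- sqrt(D)) / (2a) = (-1.015 +/- 1.822697) / (-1.146).
  z_1 = (-1.015 + 1.822697) / (-1.146) = -0.7048,   |z_1| = 0.7048.
  z_2 = (-1.015 - 1.822697) / (-1.146) = 2.4762,   |z_2| = 2.4762.
Moduli of all roots: 0.7048, 2.4762.
All moduli strictly greater than 1? No.
Verdict: Not invertible.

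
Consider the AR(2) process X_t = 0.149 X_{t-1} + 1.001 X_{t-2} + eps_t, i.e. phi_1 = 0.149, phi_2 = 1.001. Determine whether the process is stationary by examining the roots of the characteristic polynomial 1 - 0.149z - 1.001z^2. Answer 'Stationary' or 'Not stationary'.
\text{Not stationary}

The AR(p) characteristic polynomial is P(z) = 1 - 0.149z - 1.001z^2.
Stationarity requires all roots to lie outside the unit circle, i.e. |z| > 1 for every root.
Set 1 + (-0.149) z + (-1.001) z^2 = 0, i.e. a z^2 + b z + c = 0 with a = -1.001, b = -0.149, c = 1.
Discriminant D = b^2 - 4ac = (-0.149)^2 - 4*(-1.001)*1 = 0.022201 - (-4.004) = 4.026201.
D >= 0, so the roots are real: z = (-b +/- sqrt(D)) / (2a) = (0.149 +/- 2.00654) / (-2.002).
  z_1 = (0.149 + 2.00654) / (-2.002) = -1.0767,   |z_1| = 1.0767.
  z_2 = (0.149 - 2.00654) / (-2.002) = 0.9278,   |z_2| = 0.9278.
Moduli of all roots: 1.0767, 0.9278.
All moduli strictly greater than 1? No.
Verdict: Not stationary.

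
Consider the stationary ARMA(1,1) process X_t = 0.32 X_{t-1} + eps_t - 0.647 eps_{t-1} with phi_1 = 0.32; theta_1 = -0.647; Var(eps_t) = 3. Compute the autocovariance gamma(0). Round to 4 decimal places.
\gamma(0) = 3.3574

Multiply the model equation by X_{t-k} and take expectations. With theta_0 = psi_0 = 1 and psi_j the MA(infinity) weights, this gives
  gamma(k) - sum_i phi_i gamma(k-i) = c_k,
  c_k = sigma^2 * sum_{j=k..q} theta_j psi_{j-k}   (c_k = 0 for k > q),
using gamma(-m) = gamma(m).
psi-weights needed (psi_j = theta_j + sum_i phi_i psi_{j-i}):
  psi_1 = theta_1 + phi_1 = -0.647 + (0.32) = -0.327
Right-hand sides:
  c_0 = sigma^2 (1 + theta_1 psi_1) = 3 * (1 + (-0.647)(-0.327)) = 3 * 1.211569 = 3.634707
  c_1 = sigma^2 theta_1 = 3 * (-0.647) = -1.941
  c_2 = 0
Equations for k = 0 and k = 1 (AR order 1):
  gamma(0) = phi_1 gamma(1) + c_0
  gamma(1) = phi_1 gamma(0) + c_1
Substituting the second into the first: gamma(0) (1 - phi_1^2) = c_0 + phi_1 c_1, so
  gamma(0) = (c_0 + phi_1 c_1) / (1 - phi_1^2) = (3.634707 + (0.32)(-1.941)) / (1 - (0.32)^2) = 3.013587 / 0.8976 = 3.357383.
Therefore gamma(0) = 3.3574 (to 4 decimal places).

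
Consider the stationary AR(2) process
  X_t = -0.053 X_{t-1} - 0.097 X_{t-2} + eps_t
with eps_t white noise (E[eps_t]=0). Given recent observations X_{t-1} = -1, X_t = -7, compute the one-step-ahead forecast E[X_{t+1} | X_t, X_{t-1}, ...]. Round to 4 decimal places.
E[X_{t+1} \mid \mathcal F_t] = 0.4680

For an AR(p) model X_t = c + sum_i phi_i X_{t-i} + eps_t, the
one-step-ahead conditional mean is
  E[X_{t+1} | X_t, ...] = c + sum_i phi_i X_{t+1-i}.
Substitute known values:
  E[X_{t+1} | ...] = (-0.053) * (-7) + (-0.097) * (-1)
                   = 0.4680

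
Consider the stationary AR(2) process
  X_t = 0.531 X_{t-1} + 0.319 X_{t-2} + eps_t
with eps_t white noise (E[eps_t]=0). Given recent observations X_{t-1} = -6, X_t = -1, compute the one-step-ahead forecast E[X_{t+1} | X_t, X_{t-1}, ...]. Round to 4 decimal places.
E[X_{t+1} \mid \mathcal F_t] = -2.4450

For an AR(p) model X_t = c + sum_i phi_i X_{t-i} + eps_t, the
one-step-ahead conditional mean is
  E[X_{t+1} | X_t, ...] = c + sum_i phi_i X_{t+1-i}.
Substitute known values:
  E[X_{t+1} | ...] = (0.531) * (-1) + (0.319) * (-6)
                   = -2.4450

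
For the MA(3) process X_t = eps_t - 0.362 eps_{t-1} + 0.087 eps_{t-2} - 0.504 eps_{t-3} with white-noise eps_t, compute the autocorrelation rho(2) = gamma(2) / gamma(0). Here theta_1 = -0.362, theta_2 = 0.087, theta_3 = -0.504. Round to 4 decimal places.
\rho(2) = 0.1935

For an MA(q) process with theta_0 = 1, the autocovariance is
  gamma(k) = sigma^2 * sum_{i=0..q-k} theta_i * theta_{i+k},
and rho(k) = gamma(k) / gamma(0). Sigma^2 cancels.
  numerator   = (1)*(0.087) + (-0.362)*(-0.504) = 0.269448.
  denominator = (1)^2 + (-0.362)^2 + (0.087)^2 + (-0.504)^2 = 1.392629.
  rho(2) = 0.269448 / 1.392629 = 0.1935.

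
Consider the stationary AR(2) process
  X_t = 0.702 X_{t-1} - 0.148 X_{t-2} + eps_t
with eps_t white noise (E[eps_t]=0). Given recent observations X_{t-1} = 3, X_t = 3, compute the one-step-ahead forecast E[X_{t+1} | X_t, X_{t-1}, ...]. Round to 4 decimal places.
E[X_{t+1} \mid \mathcal F_t] = 1.6620

For an AR(p) model X_t = c + sum_i phi_i X_{t-i} + eps_t, the
one-step-ahead conditional mean is
  E[X_{t+1} | X_t, ...] = c + sum_i phi_i X_{t+1-i}.
Substitute known values:
  E[X_{t+1} | ...] = (0.702) * (3) + (-0.148) * (3)
                   = 1.6620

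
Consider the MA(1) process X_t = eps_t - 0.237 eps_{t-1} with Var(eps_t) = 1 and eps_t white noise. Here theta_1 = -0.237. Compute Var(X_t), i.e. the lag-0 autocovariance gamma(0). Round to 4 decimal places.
\gamma(0) = 1.0562

For an MA(q) process X_t = eps_t + sum_i theta_i eps_{t-i} with
Var(eps_t) = sigma^2, the variance is
  gamma(0) = sigma^2 * (1 + sum_i theta_i^2).
  sum_i theta_i^2 = (-0.237)^2 = 0.056169.
  gamma(0) = 1 * (1 + 0.056169) = 1 * 1.056169 = 1.056169, which rounds to 1.0562.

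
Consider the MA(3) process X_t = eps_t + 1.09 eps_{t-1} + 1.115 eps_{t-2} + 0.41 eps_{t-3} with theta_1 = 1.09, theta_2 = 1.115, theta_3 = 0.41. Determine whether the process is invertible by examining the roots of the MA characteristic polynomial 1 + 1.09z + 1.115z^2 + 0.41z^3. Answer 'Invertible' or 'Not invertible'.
\text{Invertible}

The MA(q) characteristic polynomial is P(z) = 1 + 1.09z + 1.115z^2 + 0.41z^3.
Invertibility requires all roots to lie outside the unit circle, i.e. |z| > 1 for every root.
Degree 3: look for a simple real root z0 first, then factor out (1 - z/z0) and solve the remaining quadratic.
Testing z0 = -2: P(-2) = 1 + (1.09)(-2) + (1.115)(-2)^2 + (0.41)(-2)^3
  = 1 + (-2.18) + (4.46) + (-3.28) = 0.  So z_0 = -2 is a root, |z_0| = 2.
Divide out the factor (1 + 0.5 z) = (1 - z/z0) (since 1/z0 = -0.5):
  P(z) = (1 + 0.5 z)(1 + (0.59) z + (0.82) z^2)
  [check: z-coef 0.59 - (-0.5) = 1.09; z^2-coef 0.82 - (-0.5)(0.59) = 1.115; z^3-coef -(-0.5)(0.82) = 0.41.]
Remaining roots from the quadratic factor 1 + (0.59) z + (0.82) z^2:
  Set 1 + (0.59) z + (0.82) z^2 = 0, i.e. a z^2 + b z + c = 0 with a = 0.82, b = 0.59, c = 1.
  Discriminant D = b^2 - 4ac = (0.59)^2 - 4*(0.82)*1 = 0.3481 - (3.28) = -2.9319.
  D < 0, so the roots are the complex-conjugate pair z = (-b +/- i sqrt(-D)) / (2a) = -0.3598 +/- 1.0441i.
  For a conjugate pair |z|^2 = z * conj(z) = (product of roots) = c/a = 1/(0.82) = 1.219512, so |z| = sqrt(1.219512) = 1.1043 for both roots.
Moduli of all roots: 2.0000, 1.1043, 1.1043.
All moduli strictly greater than 1? Yes.
Verdict: Invertible.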